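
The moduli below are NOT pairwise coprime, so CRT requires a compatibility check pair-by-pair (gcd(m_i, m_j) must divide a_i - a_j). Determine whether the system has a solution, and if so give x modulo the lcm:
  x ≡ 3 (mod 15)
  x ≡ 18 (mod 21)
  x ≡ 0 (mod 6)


Moduli 15, 21, 6 are not pairwise coprime, so CRT works modulo lcm(m_i) when all pairwise compatibility conditions hold.
Pairwise compatibility: gcd(m_i, m_j) must divide a_i - a_j for every pair.
Merge one congruence at a time:
  Start: x ≡ 3 (mod 15).
  Combine with x ≡ 18 (mod 21): gcd(15, 21) = 3; 18 - 3 = 15, which IS divisible by 3, so compatible.
    Write x = 3 + 15·t and substitute into x ≡ 18 (mod 21): 15·t ≡ 18 − 3 = 15 (mod 21).
    Divide the congruence (and modulus) by g = 3: 5·t ≡ 5 (mod 7).
    The inverse of 5 mod 7 is 3 (since 5·3 = 15 = 2·7 + 1), so t ≡ 3·5 = 15 ≡ 1 (mod 7).
    Then x = 3 + 15·1 = 18, valid modulo lcm(15, 21) = 105: x ≡ 18 (mod 105).
  Combine with x ≡ 0 (mod 6): gcd(105, 6) = 3; 0 - 18 = -18, which IS divisible by 3, so compatible.
    Write x = 18 + 105·t and substitute into x ≡ 0 (mod 6): 105·t ≡ 0 − 18 = -18 (mod 6).
    Divide the congruence (and modulus) by g = 3: 35·t ≡ -6 (mod 2).
    Reduce coefficients mod 2: 1·t ≡ 0 (mod 2).
    So t ≡ 0 (mod 2).
    Then x = 18 + 105·0 = 18, valid modulo lcm(105, 6) = 210: x ≡ 18 (mod 210).
Verify: 18 mod 15 = 3, 18 mod 21 = 18, 18 mod 6 = 0.

x ≡ 18 (mod 210).


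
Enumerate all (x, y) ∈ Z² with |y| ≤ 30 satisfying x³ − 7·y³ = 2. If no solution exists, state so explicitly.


The equation is x³ - 7y³ = 2. For fixed y, x³ = 7·y³ + 2, so a solution requires the RHS to be a perfect cube.
Strategy: iterate y from -30 to 30, compute RHS = 7·y³ + 2, and check whether it is a (positive or negative) perfect cube.
Check small values of y:
  y = 0: RHS = 2 is not a perfect cube.
  y = 1: RHS = 9 is not a perfect cube.
  y = -1: RHS = -5 is not a perfect cube.
  y = 2: RHS = 58 is not a perfect cube.
  y = -2: RHS = -54 is not a perfect cube.
  y = 3: RHS = 191 is not a perfect cube.
  y = -3: RHS = -187 is not a perfect cube.
Continuing the search up to |y| = 30 finds no solutions either.
No (x, y) in the scanned range satisfies the equation.

No integer solutions with |y| ≤ 30.


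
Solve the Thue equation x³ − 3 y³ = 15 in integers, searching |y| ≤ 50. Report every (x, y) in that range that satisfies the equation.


The equation is x³ - 3y³ = 15. For fixed y, x³ = 3·y³ + 15, so a solution requires the RHS to be a perfect cube.
Strategy: iterate y from -50 to 50, compute RHS = 3·y³ + 15, and check whether it is a (positive or negative) perfect cube.
Check small values of y:
  y = 0: RHS = 15 is not a perfect cube.
  y = 1: RHS = 18 is not a perfect cube.
  y = -1: RHS = 12 is not a perfect cube.
  y = 2: RHS = 39 is not a perfect cube.
  y = -2: RHS = -9 is not a perfect cube.
  y = 3: RHS = 96 is not a perfect cube.
  y = -3: RHS = -66 is not a perfect cube.
Continuing the search up to |y| = 50 finds no solutions either.
No (x, y) in the scanned range satisfies the equation.

No integer solutions with |y| ≤ 50.


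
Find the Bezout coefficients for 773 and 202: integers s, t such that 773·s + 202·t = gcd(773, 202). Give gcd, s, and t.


Euclidean algorithm on (773, 202) — divide until remainder is 0:
  773 = 3 · 202 + 167
  202 = 1 · 167 + 35
  167 = 4 · 35 + 27
  35 = 1 · 27 + 8
  27 = 3 · 8 + 3
  8 = 2 · 3 + 2
  3 = 1 · 2 + 1
  2 = 2 · 1 + 0
gcd(773, 202) = 1.
Track Bezout coefficients alongside the remainders: start with r₀ = 773 = a·1 + b·0 (s = 1, t = 0) and r₁ = 202 = a·0 + b·1 (s = 0, t = 1); each new remainder r_{k+1} = r_{k-1} − q_k·r_k inherits s_{k+1} = s_{k-1} − q_k·s_k, t_{k+1} = t_{k-1} − q_k·t_k, so r_k = a·s_k + b·t_k at every step:
  q = 3: r = 167, s = 1 − 3·0 = 1, t = 0 − 3·1 = -3  (check: 773·1 + 202·(-3) = 167)
  q = 1: r = 35, s = 0 − 1·1 = -1, t = 1 − 1·(-3) = 4  (check: 773·(-1) + 202·4 = 35)
  q = 4: r = 27, s = 1 − 4·(-1) = 5, t = -3 − 4·4 = -19  (check: 773·5 + 202·(-19) = 27)
  q = 1: r = 8, s = -1 − 1·5 = -6, t = 4 − 1·(-19) = 23  (check: 773·(-6) + 202·23 = 8)
  q = 3: r = 3, s = 5 − 3·(-6) = 23, t = -19 − 3·23 = -88  (check: 773·23 + 202·(-88) = 3)
  q = 2: r = 2, s = -6 − 2·23 = -52, t = 23 − 2·(-88) = 199  (check: 773·(-52) + 202·199 = 2)
  q = 1: r = 1, s = 23 − 1·(-52) = 75, t = -88 − 1·199 = -287  (check: 773·75 + 202·(-287) = 1)
The row with r = 1 (the gcd) gives the Bezout coefficients s = 75, t = -287.
Result: 773 · (75) + 202 · (-287) = 1.

gcd(773, 202) = 1; s = 75, t = -287 (check: 773·75 + 202·(-287) = 1).


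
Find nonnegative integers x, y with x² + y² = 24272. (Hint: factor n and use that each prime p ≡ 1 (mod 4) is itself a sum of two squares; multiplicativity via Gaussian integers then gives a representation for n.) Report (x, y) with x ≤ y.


Step 1: Factor n = 24272 = 2^4 · 37 · 41.
Step 2: Check the mod-4 condition on each prime factor: 2 = 2 (special); 37 ≡ 1 (mod 4), exponent 1; 41 ≡ 1 (mod 4), exponent 1.
All primes ≡ 3 (mod 4) appear to even exponent (or don't appear), so by the two-squares theorem n IS expressible as a sum of two squares.
Step 3: Build a representation. Group n = k² · m with k = 4 and m = 37 · 41 = 1517 (a product of primes ≡ 1 (mod 4)); a representation of m scales to one of n via (k·x)² + (k·y)² = k²(x² + y²). Each prime p ≡ 1 (mod 4) is itself a sum of two squares; find a² by testing p − a² for a perfect square:
  37: 37 − 1² = 36 = 6² ⇒ 37 = 1² + 6².
  41: 41 − 1² = 40, 41 − 2² = 37, 41 − 3² = 32, 41 − 4² = 25 = 5² ⇒ 41 = 4² + 5².
  Combine using the Brahmagupta–Fibonacci identity (a² + b²)(c² + d²) = (ac − bd)² + (ad + bc)² = (ac + bd)² + (ad − bc)²:
  37 · 41 = 1517: from (1² + 6²)(4² + 5²), take (1·4 − 6·5, 1·5 + 6·4) = (4 − 30, 5 + 24) = (-26, 29); dropping signs (only squares matter) gives (26, 29); check 26² + 29² = 676 + 841 = 1517 ✓.
  Scale by k = 4: (4·26, 4·29) = (104, 116).
Step 4: Order so x ≤ y and verify: 104² + 116² = 10816 + 13456 = 24272 = n. ✓

n = 24272 = 104² + 116² (one valid representation with x ≤ y).


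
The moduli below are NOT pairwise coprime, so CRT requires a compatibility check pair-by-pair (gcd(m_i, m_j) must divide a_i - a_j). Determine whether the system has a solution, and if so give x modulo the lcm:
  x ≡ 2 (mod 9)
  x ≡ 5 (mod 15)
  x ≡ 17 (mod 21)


Moduli 9, 15, 21 are not pairwise coprime, so CRT works modulo lcm(m_i) when all pairwise compatibility conditions hold.
Pairwise compatibility: gcd(m_i, m_j) must divide a_i - a_j for every pair.
Merge one congruence at a time:
  Start: x ≡ 2 (mod 9).
  Combine with x ≡ 5 (mod 15): gcd(9, 15) = 3; 5 - 2 = 3, which IS divisible by 3, so compatible.
    Write x = 2 + 9·t and substitute into x ≡ 5 (mod 15): 9·t ≡ 5 − 2 = 3 (mod 15).
    Divide the congruence (and modulus) by g = 3: 3·t ≡ 1 (mod 5).
    The inverse of 3 mod 5 is 2 (since 3·2 = 6 = 1·5 + 1), so t ≡ 2·1 = 2 ≡ 2 (mod 5).
    Then x = 2 + 9·2 = 20, valid modulo lcm(9, 15) = 45: x ≡ 20 (mod 45).
  Combine with x ≡ 17 (mod 21): gcd(45, 21) = 3; 17 - 20 = -3, which IS divisible by 3, so compatible.
    Write x = 20 + 45·t and substitute into x ≡ 17 (mod 21): 45·t ≡ 17 − 20 = -3 (mod 21).
    Divide the congruence (and modulus) by g = 3: 15·t ≡ -1 (mod 7).
    Reduce coefficients mod 7: 1·t ≡ 6 (mod 7).
    So t ≡ 6 (mod 7).
    Then x = 20 + 45·6 = 290, valid modulo lcm(45, 21) = 315: x ≡ 290 (mod 315).
Verify: 290 mod 9 = 2, 290 mod 15 = 5, 290 mod 21 = 17.

x ≡ 290 (mod 315).


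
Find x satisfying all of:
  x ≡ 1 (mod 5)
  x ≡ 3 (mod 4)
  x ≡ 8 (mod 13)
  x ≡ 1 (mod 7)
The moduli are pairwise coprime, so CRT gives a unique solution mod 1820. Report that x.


Product of moduli M = 5 · 4 · 13 · 7 = 1820.
Merge one congruence at a time:
  Start: x ≡ 1 (mod 5).
  Combine with x ≡ 3 (mod 4); new modulus lcm = 20.
    Write x = 1 + 5·t and substitute into x ≡ 3 (mod 4): 5·t ≡ 3 − 1 = 2 (mod 4).
    Reduce coefficients mod 4: 1·t ≡ 2 (mod 4).
    So t ≡ 2 (mod 4).
    Then x = 1 + 5·2 = 11, valid modulo lcm(5, 4) = 20: x ≡ 11 (mod 20).
  Combine with x ≡ 8 (mod 13); new modulus lcm = 260.
    Write x = 11 + 20·t and substitute into x ≡ 8 (mod 13): 20·t ≡ 8 − 11 = -3 (mod 13).
    Reduce coefficients mod 13: 7·t ≡ 10 (mod 13).
    The inverse of 7 mod 13 is 2 (since 7·2 = 14 = 1·13 + 1), so t ≡ 2·10 = 20 ≡ 7 (mod 13).
    Then x = 11 + 20·7 = 151, valid modulo lcm(20, 13) = 260: x ≡ 151 (mod 260).
  Combine with x ≡ 1 (mod 7); new modulus lcm = 1820.
    Write x = 151 + 260·t and substitute into x ≡ 1 (mod 7): 260·t ≡ 1 − 151 = -150 (mod 7).
    Reduce coefficients mod 7: 1·t ≡ 4 (mod 7).
    So t ≡ 4 (mod 7).
    Then x = 151 + 260·4 = 1191, valid modulo lcm(260, 7) = 1820: x ≡ 1191 (mod 1820).
Verify against each original: 1191 mod 5 = 1, 1191 mod 4 = 3, 1191 mod 13 = 8, 1191 mod 7 = 1.

x ≡ 1191 (mod 1820).


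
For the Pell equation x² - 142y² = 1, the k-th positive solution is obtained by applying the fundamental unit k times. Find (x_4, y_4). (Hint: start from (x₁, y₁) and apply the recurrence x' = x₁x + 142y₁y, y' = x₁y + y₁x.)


Step 1: Find the fundamental solution (x₁, y₁) of x² - 142y² = 1.
  Expand √142 as a continued fraction. a₀ = ⌊√142⌋ = 11; iterate m_{k+1} = d_k·a_k − m_k, d_{k+1} = (142 − m_{k+1}²)/d_k, a_{k+1} = ⌊(a₀ + m_{k+1})/d_{k+1}⌋ (starting m₀ = 0, d₀ = 1), with convergents p_k = a_k·p_{k-1} + p_{k-2}, q_k = a_k·q_{k-1} + q_{k-2} (p₋₁ = 1, q₋₁ = 0):
  k = 0: a₀ = 11; p₀/q₀ = 11/1; p₀² − 142·q₀² = 121 − 142 = -21.
  k = 1: m = 11, d = 21, a = ⌊(11 + 11)/21⌋ = 1; p/q = (1·11 + 1)/(1·1 + 0) = 12/1; p² − 142·q² = 144 − 142 = 2.
  k = 2: m = 10, d = 2, a = ⌊(11 + 10)/2⌋ = 10; p/q = (10·12 + 11)/(10·1 + 1) = 131/11; p² − 142·q² = 17161 − 17182 = -21.
  k = 3: m = 10, d = 21, a = ⌊(11 + 10)/21⌋ = 1; p/q = (1·131 + 12)/(1·11 + 1) = 143/12; p² − 142·q² = 20449 − 20448 = 1.
  The first convergent with p² − 142·q² = 1 gives the fundamental solution (x₁, y₁) = (143, 12).
Step 2: Apply the recurrence (x_{n+1}, y_{n+1}) = (x₁x_n + 142y₁y_n, x₁y_n + y₁x_n) repeatedly.
  From (x_1, y_1) = (143, 12): x_2 = 143·143 + 142·12·12 = 40897; y_2 = 143·12 + 12·143 = 3432.
  From (x_2, y_2) = (40897, 3432): x_3 = 143·40897 + 142·12·3432 = 11696399; y_3 = 143·3432 + 12·40897 = 981540.
  From (x_3, y_3) = (11696399, 981540): x_4 = 143·11696399 + 142·12·981540 = 3345129217; y_4 = 143·981540 + 12·11696399 = 280717008.
Step 3: Verify x_4² - 142·y_4² = 11189889478427033089 - 11189889478427033088 = 1 (should be 1). ✓

(x_1, y_1) = (143, 12); (x_4, y_4) = (3345129217, 280717008).


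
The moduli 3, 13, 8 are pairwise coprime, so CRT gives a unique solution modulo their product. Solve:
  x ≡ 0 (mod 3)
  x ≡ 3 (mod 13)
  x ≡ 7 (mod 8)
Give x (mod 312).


Moduli 3, 13, 8 are pairwise coprime; by CRT there is a unique solution modulo M = 3 · 13 · 8 = 312.
Solve pairwise, accumulating the modulus:
  Start with x ≡ 0 (mod 3).
  Combine with x ≡ 3 (mod 13): since gcd(3, 13) = 1, we get a unique residue mod 39.
    Write x = 0 + 3·t and substitute into x ≡ 3 (mod 13): 3·t ≡ 3 − 0 = 3 (mod 13).
    The inverse of 3 mod 13 is 9 (since 3·9 = 27 = 2·13 + 1), so t ≡ 9·3 = 27 ≡ 1 (mod 13).
    Then x = 0 + 3·1 = 3, valid modulo lcm(3, 13) = 39: x ≡ 3 (mod 39).
  Combine with x ≡ 7 (mod 8): since gcd(39, 8) = 1, we get a unique residue mod 312.
    Write x = 3 + 39·t and substitute into x ≡ 7 (mod 8): 39·t ≡ 7 − 3 = 4 (mod 8).
    Reduce coefficients mod 8: 7·t ≡ 4 (mod 8).
    The inverse of 7 mod 8 is 7 (since 7·7 = 49 = 6·8 + 1), so t ≡ 7·4 = 28 ≡ 4 (mod 8).
    Then x = 3 + 39·4 = 159, valid modulo lcm(39, 8) = 312: x ≡ 159 (mod 312).
Verify: 159 mod 3 = 0 ✓, 159 mod 13 = 3 ✓, 159 mod 8 = 7 ✓.

x ≡ 159 (mod 312).


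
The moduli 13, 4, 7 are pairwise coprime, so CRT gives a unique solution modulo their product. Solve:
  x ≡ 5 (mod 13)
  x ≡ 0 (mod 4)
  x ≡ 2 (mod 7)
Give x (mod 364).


Moduli 13, 4, 7 are pairwise coprime; by CRT there is a unique solution modulo M = 13 · 4 · 7 = 364.
Solve pairwise, accumulating the modulus:
  Start with x ≡ 5 (mod 13).
  Combine with x ≡ 0 (mod 4): since gcd(13, 4) = 1, we get a unique residue mod 52.
    Write x = 5 + 13·t and substitute into x ≡ 0 (mod 4): 13·t ≡ 0 − 5 = -5 (mod 4).
    Reduce coefficients mod 4: 1·t ≡ 3 (mod 4).
    So t ≡ 3 (mod 4).
    Then x = 5 + 13·3 = 44, valid modulo lcm(13, 4) = 52: x ≡ 44 (mod 52).
  Combine with x ≡ 2 (mod 7): since gcd(52, 7) = 1, we get a unique residue mod 364.
    Write x = 44 + 52·t and substitute into x ≡ 2 (mod 7): 52·t ≡ 2 − 44 = -42 (mod 7).
    Reduce coefficients mod 7: 3·t ≡ 0 (mod 7).
    The inverse of 3 mod 7 is 5 (since 3·5 = 15 = 2·7 + 1), so t ≡ 5·0 = 0 ≡ 0 (mod 7).
    Then x = 44 + 52·0 = 44, valid modulo lcm(52, 7) = 364: x ≡ 44 (mod 364).
Verify: 44 mod 13 = 5 ✓, 44 mod 4 = 0 ✓, 44 mod 7 = 2 ✓.

x ≡ 44 (mod 364).


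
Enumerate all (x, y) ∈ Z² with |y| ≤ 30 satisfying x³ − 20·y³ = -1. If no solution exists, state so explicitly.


The equation is x³ - 20y³ = -1. For fixed y, x³ = 20·y³ − 1, so a solution requires the RHS to be a perfect cube.
Strategy: iterate y from -30 to 30, compute RHS = 20·y³ − 1, and check whether it is a (positive or negative) perfect cube.
Check small values of y:
  y = 0: RHS = -1 = (-1)³ ⇒ x = -1 works.
  y = 1: RHS = 19 is not a perfect cube.
  y = -1: RHS = -21 is not a perfect cube.
  y = 2: RHS = 159 is not a perfect cube.
  y = -2: RHS = -161 is not a perfect cube.
  y = 3: RHS = 539 is not a perfect cube.
  y = -3: RHS = -541 is not a perfect cube.
Continuing, at y = 7: RHS = 6859 = (19)³ ⇒ x = 19 works.
Searching the remaining y in |y| ≤ 30 finds no further solutions.
Collected solutions: (-1, 0), (19, 7).

Solutions (with |y| ≤ 30): (-1, 0), (19, 7).


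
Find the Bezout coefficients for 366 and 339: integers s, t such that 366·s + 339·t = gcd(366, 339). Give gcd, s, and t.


Euclidean algorithm on (366, 339) — divide until remainder is 0:
  366 = 1 · 339 + 27
  339 = 12 · 27 + 15
  27 = 1 · 15 + 12
  15 = 1 · 12 + 3
  12 = 4 · 3 + 0
gcd(366, 339) = 3.
Track Bezout coefficients alongside the remainders: start with r₀ = 366 = a·1 + b·0 (s = 1, t = 0) and r₁ = 339 = a·0 + b·1 (s = 0, t = 1); each new remainder r_{k+1} = r_{k-1} − q_k·r_k inherits s_{k+1} = s_{k-1} − q_k·s_k, t_{k+1} = t_{k-1} − q_k·t_k, so r_k = a·s_k + b·t_k at every step:
  q = 1: r = 27, s = 1 − 1·0 = 1, t = 0 − 1·1 = -1  (check: 366·1 + 339·(-1) = 27)
  q = 12: r = 15, s = 0 − 12·1 = -12, t = 1 − 12·(-1) = 13  (check: 366·(-12) + 339·13 = 15)
  q = 1: r = 12, s = 1 − 1·(-12) = 13, t = -1 − 1·13 = -14  (check: 366·13 + 339·(-14) = 12)
  q = 1: r = 3, s = -12 − 1·13 = -25, t = 13 − 1·(-14) = 27  (check: 366·(-25) + 339·27 = 3)
The row with r = 3 (the gcd) gives the Bezout coefficients s = -25, t = 27.
Result: 366 · (-25) + 339 · (27) = 3.

gcd(366, 339) = 3; s = -25, t = 27 (check: 366·(-25) + 339·27 = 3).


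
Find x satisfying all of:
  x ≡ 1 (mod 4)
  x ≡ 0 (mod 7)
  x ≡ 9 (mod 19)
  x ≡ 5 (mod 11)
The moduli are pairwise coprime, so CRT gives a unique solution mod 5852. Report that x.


Product of moduli M = 4 · 7 · 19 · 11 = 5852.
Merge one congruence at a time:
  Start: x ≡ 1 (mod 4).
  Combine with x ≡ 0 (mod 7); new modulus lcm = 28.
    Write x = 1 + 4·t and substitute into x ≡ 0 (mod 7): 4·t ≡ 0 − 1 = -1 (mod 7).
    Reduce coefficients mod 7: 4·t ≡ 6 (mod 7).
    The inverse of 4 mod 7 is 2 (since 4·2 = 8 = 1·7 + 1), so t ≡ 2·6 = 12 ≡ 5 (mod 7).
    Then x = 1 + 4·5 = 21, valid modulo lcm(4, 7) = 28: x ≡ 21 (mod 28).
  Combine with x ≡ 9 (mod 19); new modulus lcm = 532.
    Write x = 21 + 28·t and substitute into x ≡ 9 (mod 19): 28·t ≡ 9 − 21 = -12 (mod 19).
    Reduce coefficients mod 19: 9·t ≡ 7 (mod 19).
    The inverse of 9 mod 19 is 17 (since 9·17 = 153 = 8·19 + 1), so t ≡ 17·7 = 119 ≡ 5 (mod 19).
    Then x = 21 + 28·5 = 161, valid modulo lcm(28, 19) = 532: x ≡ 161 (mod 532).
  Combine with x ≡ 5 (mod 11); new modulus lcm = 5852.
    Write x = 161 + 532·t and substitute into x ≡ 5 (mod 11): 532·t ≡ 5 − 161 = -156 (mod 11).
    Reduce coefficients mod 11: 4·t ≡ 9 (mod 11).
    The inverse of 4 mod 11 is 3 (since 4·3 = 12 = 1·11 + 1), so t ≡ 3·9 = 27 ≡ 5 (mod 11).
    Then x = 161 + 532·5 = 2821, valid modulo lcm(532, 11) = 5852: x ≡ 2821 (mod 5852).
Verify against each original: 2821 mod 4 = 1, 2821 mod 7 = 0, 2821 mod 19 = 9, 2821 mod 11 = 5.

x ≡ 2821 (mod 5852).


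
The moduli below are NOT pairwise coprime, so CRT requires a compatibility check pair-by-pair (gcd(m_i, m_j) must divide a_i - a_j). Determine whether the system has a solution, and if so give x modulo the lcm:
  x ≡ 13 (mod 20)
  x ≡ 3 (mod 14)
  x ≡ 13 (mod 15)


Moduli 20, 14, 15 are not pairwise coprime, so CRT works modulo lcm(m_i) when all pairwise compatibility conditions hold.
Pairwise compatibility: gcd(m_i, m_j) must divide a_i - a_j for every pair.
Merge one congruence at a time:
  Start: x ≡ 13 (mod 20).
  Combine with x ≡ 3 (mod 14): gcd(20, 14) = 2; 3 - 13 = -10, which IS divisible by 2, so compatible.
    Write x = 13 + 20·t and substitute into x ≡ 3 (mod 14): 20·t ≡ 3 − 13 = -10 (mod 14).
    Divide the congruence (and modulus) by g = 2: 10·t ≡ -5 (mod 7).
    Reduce coefficients mod 7: 3·t ≡ 2 (mod 7).
    The inverse of 3 mod 7 is 5 (since 3·5 = 15 = 2·7 + 1), so t ≡ 5·2 = 10 ≡ 3 (mod 7).
    Then x = 13 + 20·3 = 73, valid modulo lcm(20, 14) = 140: x ≡ 73 (mod 140).
  Combine with x ≡ 13 (mod 15): gcd(140, 15) = 5; 13 - 73 = -60, which IS divisible by 5, so compatible.
    Write x = 73 + 140·t and substitute into x ≡ 13 (mod 15): 140·t ≡ 13 − 73 = -60 (mod 15).
    Divide the congruence (and modulus) by g = 5: 28·t ≡ -12 (mod 3).
    Reduce coefficients mod 3: 1·t ≡ 0 (mod 3).
    So t ≡ 0 (mod 3).
    Then x = 73 + 140·0 = 73, valid modulo lcm(140, 15) = 420: x ≡ 73 (mod 420).
Verify: 73 mod 20 = 13, 73 mod 14 = 3, 73 mod 15 = 13.

x ≡ 73 (mod 420).


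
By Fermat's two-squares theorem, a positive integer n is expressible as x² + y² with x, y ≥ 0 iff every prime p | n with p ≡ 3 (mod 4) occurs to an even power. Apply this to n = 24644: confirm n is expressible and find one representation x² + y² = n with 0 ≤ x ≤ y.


Step 1: Factor n = 24644 = 2^2 · 61 · 101.
Step 2: Check the mod-4 condition on each prime factor: 2 = 2 (special); 61 ≡ 1 (mod 4), exponent 1; 101 ≡ 1 (mod 4), exponent 1.
All primes ≡ 3 (mod 4) appear to even exponent (or don't appear), so by the two-squares theorem n IS expressible as a sum of two squares.
Step 3: Build a representation. Group n = k² · m with k = 2 and m = 61 · 101 = 6161 (a product of primes ≡ 1 (mod 4)); a representation of m scales to one of n via (k·x)² + (k·y)² = k²(x² + y²). Each prime p ≡ 1 (mod 4) is itself a sum of two squares; find a² by testing p − a² for a perfect square:
  61: 61 − 1² = 60, 61 − 2² = 57, 61 − 3² = 52, 61 − 4² = 45, 61 − 5² = 36 = 6² ⇒ 61 = 5² + 6².
  101: 101 − 1² = 100 = 10² ⇒ 101 = 1² + 10².
  Combine using the Brahmagupta–Fibonacci identity (a² + b²)(c² + d²) = (ac − bd)² + (ad + bc)² = (ac + bd)² + (ad − bc)²:
  61 · 101 = 6161: from (5² + 6²)(1² + 10²), take (5·1 − 6·10, 5·10 + 6·1) = (5 − 60, 50 + 6) = (-55, 56); dropping signs (only squares matter) gives (55, 56); check 55² + 56² = 3025 + 3136 = 6161 ✓.
  Scale by k = 2: (2·55, 2·56) = (110, 112).
Step 4: Order so x ≤ y and verify: 110² + 112² = 12100 + 12544 = 24644 = n. ✓

n = 24644 = 110² + 112² (one valid representation with x ≤ y).


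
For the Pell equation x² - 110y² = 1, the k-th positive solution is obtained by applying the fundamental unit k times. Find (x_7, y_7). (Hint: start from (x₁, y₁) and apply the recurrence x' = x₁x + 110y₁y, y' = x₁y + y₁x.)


Step 1: Find the fundamental solution (x₁, y₁) of x² - 110y² = 1.
  Expand √110 as a continued fraction. a₀ = ⌊√110⌋ = 10; iterate m_{k+1} = d_k·a_k − m_k, d_{k+1} = (110 − m_{k+1}²)/d_k, a_{k+1} = ⌊(a₀ + m_{k+1})/d_{k+1}⌋ (starting m₀ = 0, d₀ = 1), with convergents p_k = a_k·p_{k-1} + p_{k-2}, q_k = a_k·q_{k-1} + q_{k-2} (p₋₁ = 1, q₋₁ = 0):
  k = 0: a₀ = 10; p₀/q₀ = 10/1; p₀² − 110·q₀² = 100 − 110 = -10.
  k = 1: m = 10, d = 10, a = ⌊(10 + 10)/10⌋ = 2; p/q = (2·10 + 1)/(2·1 + 0) = 21/2; p² − 110·q² = 441 − 440 = 1.
  The first convergent with p² − 110·q² = 1 gives the fundamental solution (x₁, y₁) = (21, 2).
Step 2: Apply the recurrence (x_{n+1}, y_{n+1}) = (x₁x_n + 110y₁y_n, x₁y_n + y₁x_n) repeatedly.
  From (x_1, y_1) = (21, 2): x_2 = 21·21 + 110·2·2 = 881; y_2 = 21·2 + 2·21 = 84.
  From (x_2, y_2) = (881, 84): x_3 = 21·881 + 110·2·84 = 36981; y_3 = 21·84 + 2·881 = 3526.
  From (x_3, y_3) = (36981, 3526): x_4 = 21·36981 + 110·2·3526 = 1552321; y_4 = 21·3526 + 2·36981 = 148008.
  From (x_4, y_4) = (1552321, 148008): x_5 = 21·1552321 + 110·2·148008 = 65160501; y_5 = 21·148008 + 2·1552321 = 6212810.
  From (x_5, y_5) = (65160501, 6212810): x_6 = 21·65160501 + 110·2·6212810 = 2735188721; y_6 = 21·6212810 + 2·65160501 = 260790012.
  From (x_6, y_6) = (2735188721, 260790012): x_7 = 21·2735188721 + 110·2·260790012 = 114812765781; y_7 = 21·260790012 + 2·2735188721 = 10946967694.
Step 3: Verify x_7² - 110·y_7² = 13181971186282764539961 - 13181971186282764539960 = 1 (should be 1). ✓

(x_1, y_1) = (21, 2); (x_7, y_7) = (114812765781, 10946967694).


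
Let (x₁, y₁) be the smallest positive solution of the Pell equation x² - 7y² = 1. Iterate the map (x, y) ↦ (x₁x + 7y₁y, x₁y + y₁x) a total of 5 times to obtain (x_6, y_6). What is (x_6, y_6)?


Step 1: Find the fundamental solution (x₁, y₁) of x² - 7y² = 1.
  Expand √7 as a continued fraction. a₀ = ⌊√7⌋ = 2; iterate m_{k+1} = d_k·a_k − m_k, d_{k+1} = (7 − m_{k+1}²)/d_k, a_{k+1} = ⌊(a₀ + m_{k+1})/d_{k+1}⌋ (starting m₀ = 0, d₀ = 1), with convergents p_k = a_k·p_{k-1} + p_{k-2}, q_k = a_k·q_{k-1} + q_{k-2} (p₋₁ = 1, q₋₁ = 0):
  k = 0: a₀ = 2; p₀/q₀ = 2/1; p₀² − 7·q₀² = 4 − 7 = -3.
  k = 1: m = 2, d = 3, a = ⌊(2 + 2)/3⌋ = 1; p/q = (1·2 + 1)/(1·1 + 0) = 3/1; p² − 7·q² = 9 − 7 = 2.
  k = 2: m = 1, d = 2, a = ⌊(2 + 1)/2⌋ = 1; p/q = (1·3 + 2)/(1·1 + 1) = 5/2; p² − 7·q² = 25 − 28 = -3.
  k = 3: m = 1, d = 3, a = ⌊(2 + 1)/3⌋ = 1; p/q = (1·5 + 3)/(1·2 + 1) = 8/3; p² − 7·q² = 64 − 63 = 1.
  The first convergent with p² − 7·q² = 1 gives the fundamental solution (x₁, y₁) = (8, 3).
Step 2: Apply the recurrence (x_{n+1}, y_{n+1}) = (x₁x_n + 7y₁y_n, x₁y_n + y₁x_n) repeatedly.
  From (x_1, y_1) = (8, 3): x_2 = 8·8 + 7·3·3 = 127; y_2 = 8·3 + 3·8 = 48.
  From (x_2, y_2) = (127, 48): x_3 = 8·127 + 7·3·48 = 2024; y_3 = 8·48 + 3·127 = 765.
  From (x_3, y_3) = (2024, 765): x_4 = 8·2024 + 7·3·765 = 32257; y_4 = 8·765 + 3·2024 = 12192.
  From (x_4, y_4) = (32257, 12192): x_5 = 8·32257 + 7·3·12192 = 514088; y_5 = 8·12192 + 3·32257 = 194307.
  From (x_5, y_5) = (514088, 194307): x_6 = 8·514088 + 7·3·194307 = 8193151; y_6 = 8·194307 + 3·514088 = 3096720.
Step 3: Verify x_6² - 7·y_6² = 67127723308801 - 67127723308800 = 1 (should be 1). ✓

(x_1, y_1) = (8, 3); (x_6, y_6) = (8193151, 3096720).


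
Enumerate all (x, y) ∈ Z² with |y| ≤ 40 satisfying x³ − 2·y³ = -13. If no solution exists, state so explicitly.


The equation is x³ - 2y³ = -13. For fixed y, x³ = 2·y³ − 13, so a solution requires the RHS to be a perfect cube.
Strategy: iterate y from -40 to 40, compute RHS = 2·y³ − 13, and check whether it is a (positive or negative) perfect cube.
Check small values of y:
  y = 0: RHS = -13 is not a perfect cube.
  y = 1: RHS = -11 is not a perfect cube.
  y = -1: RHS = -15 is not a perfect cube.
  y = 2: RHS = 3 is not a perfect cube.
  y = -2: RHS = -29 is not a perfect cube.
  y = 3: RHS = 41 is not a perfect cube.
  y = -3: RHS = -67 is not a perfect cube.
Continuing the search up to |y| = 40 finds no solutions either.
No (x, y) in the scanned range satisfies the equation.

No integer solutions with |y| ≤ 40.


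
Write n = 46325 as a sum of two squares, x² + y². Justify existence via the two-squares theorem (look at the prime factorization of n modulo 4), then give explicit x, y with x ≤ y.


Step 1: Factor n = 46325 = 5^2 · 17 · 109.
Step 2: Check the mod-4 condition on each prime factor: 5 ≡ 1 (mod 4), exponent 2; 17 ≡ 1 (mod 4), exponent 1; 109 ≡ 1 (mod 4), exponent 1.
All primes ≡ 3 (mod 4) appear to even exponent (or don't appear), so by the two-squares theorem n IS expressible as a sum of two squares.
Step 3: Build a representation. Group n = k² · m with k = 5 and m = 17 · 109 = 1853 (a product of primes ≡ 1 (mod 4)); a representation of m scales to one of n via (k·x)² + (k·y)² = k²(x² + y²). Each prime p ≡ 1 (mod 4) is itself a sum of two squares; find a² by testing p − a² for a perfect square:
  17: 17 − 1² = 16 = 4² ⇒ 17 = 1² + 4².
  109: 109 − 1² = 108, 109 − 2² = 105, 109 − 3² = 100 = 10² ⇒ 109 = 3² + 10².
  Combine using the Brahmagupta–Fibonacci identity (a² + b²)(c² + d²) = (ac − bd)² + (ad + bc)² = (ac + bd)² + (ad − bc)²:
  17 · 109 = 1853: from (1² + 4²)(3² + 10²), take (1·3 − 4·10, 1·10 + 4·3) = (3 − 40, 10 + 12) = (-37, 22); dropping signs (only squares matter) gives (37, 22); check 37² + 22² = 1369 + 484 = 1853 ✓.
  Scale by k = 5: (5·37, 5·22) = (185, 110).
Step 4: Order so x ≤ y and verify: 110² + 185² = 12100 + 34225 = 46325 = n. ✓

n = 46325 = 110² + 185² (one valid representation with x ≤ y).


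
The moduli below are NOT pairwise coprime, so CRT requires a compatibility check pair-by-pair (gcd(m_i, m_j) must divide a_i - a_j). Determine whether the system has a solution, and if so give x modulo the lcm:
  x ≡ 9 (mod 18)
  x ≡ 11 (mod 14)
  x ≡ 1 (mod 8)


Moduli 18, 14, 8 are not pairwise coprime, so CRT works modulo lcm(m_i) when all pairwise compatibility conditions hold.
Pairwise compatibility: gcd(m_i, m_j) must divide a_i - a_j for every pair.
Merge one congruence at a time:
  Start: x ≡ 9 (mod 18).
  Combine with x ≡ 11 (mod 14): gcd(18, 14) = 2; 11 - 9 = 2, which IS divisible by 2, so compatible.
    Write x = 9 + 18·t and substitute into x ≡ 11 (mod 14): 18·t ≡ 11 − 9 = 2 (mod 14).
    Divide the congruence (and modulus) by g = 2: 9·t ≡ 1 (mod 7).
    Reduce coefficients mod 7: 2·t ≡ 1 (mod 7).
    The inverse of 2 mod 7 is 4 (since 2·4 = 8 = 1·7 + 1), so t ≡ 4·1 = 4 ≡ 4 (mod 7).
    Then x = 9 + 18·4 = 81, valid modulo lcm(18, 14) = 126: x ≡ 81 (mod 126).
  Combine with x ≡ 1 (mod 8): gcd(126, 8) = 2; 1 - 81 = -80, which IS divisible by 2, so compatible.
    Write x = 81 + 126·t and substitute into x ≡ 1 (mod 8): 126·t ≡ 1 − 81 = -80 (mod 8).
    Divide the congruence (and modulus) by g = 2: 63·t ≡ -40 (mod 4).
    Reduce coefficients mod 4: 3·t ≡ 0 (mod 4).
    The inverse of 3 mod 4 is 3 (since 3·3 = 9 = 2·4 + 1), so t ≡ 3·0 = 0 ≡ 0 (mod 4).
    Then x = 81 + 126·0 = 81, valid modulo lcm(126, 8) = 504: x ≡ 81 (mod 504).
Verify: 81 mod 18 = 9, 81 mod 14 = 11, 81 mod 8 = 1.

x ≡ 81 (mod 504).


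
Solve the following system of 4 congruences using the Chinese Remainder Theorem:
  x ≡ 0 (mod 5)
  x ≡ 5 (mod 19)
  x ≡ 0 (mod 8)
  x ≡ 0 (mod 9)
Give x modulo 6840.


Product of moduli M = 5 · 19 · 8 · 9 = 6840.
Merge one congruence at a time:
  Start: x ≡ 0 (mod 5).
  Combine with x ≡ 5 (mod 19); new modulus lcm = 95.
    Write x = 0 + 5·t and substitute into x ≡ 5 (mod 19): 5·t ≡ 5 − 0 = 5 (mod 19).
    The inverse of 5 mod 19 is 4 (since 5·4 = 20 = 1·19 + 1), so t ≡ 4·5 = 20 ≡ 1 (mod 19).
    Then x = 0 + 5·1 = 5, valid modulo lcm(5, 19) = 95: x ≡ 5 (mod 95).
  Combine with x ≡ 0 (mod 8); new modulus lcm = 760.
    Write x = 5 + 95·t and substitute into x ≡ 0 (mod 8): 95·t ≡ 0 − 5 = -5 (mod 8).
    Reduce coefficients mod 8: 7·t ≡ 3 (mod 8).
    The inverse of 7 mod 8 is 7 (since 7·7 = 49 = 6·8 + 1), so t ≡ 7·3 = 21 ≡ 5 (mod 8).
    Then x = 5 + 95·5 = 480, valid modulo lcm(95, 8) = 760: x ≡ 480 (mod 760).
  Combine with x ≡ 0 (mod 9); new modulus lcm = 6840.
    Write x = 480 + 760·t and substitute into x ≡ 0 (mod 9): 760·t ≡ 0 − 480 = -480 (mod 9).
    Reduce coefficients mod 9: 4·t ≡ 6 (mod 9).
    The inverse of 4 mod 9 is 7 (since 4·7 = 28 = 3·9 + 1), so t ≡ 7·6 = 42 ≡ 6 (mod 9).
    Then x = 480 + 760·6 = 5040, valid modulo lcm(760, 9) = 6840: x ≡ 5040 (mod 6840).
Verify against each original: 5040 mod 5 = 0, 5040 mod 19 = 5, 5040 mod 8 = 0, 5040 mod 9 = 0.

x ≡ 5040 (mod 6840).


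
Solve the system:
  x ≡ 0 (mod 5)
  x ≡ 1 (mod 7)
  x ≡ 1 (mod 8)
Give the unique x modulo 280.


Moduli 5, 7, 8 are pairwise coprime; by CRT there is a unique solution modulo M = 5 · 7 · 8 = 280.
Solve pairwise, accumulating the modulus:
  Start with x ≡ 0 (mod 5).
  Combine with x ≡ 1 (mod 7): since gcd(5, 7) = 1, we get a unique residue mod 35.
    Write x = 0 + 5·t and substitute into x ≡ 1 (mod 7): 5·t ≡ 1 − 0 = 1 (mod 7).
    The inverse of 5 mod 7 is 3 (since 5·3 = 15 = 2·7 + 1), so t ≡ 3·1 = 3 ≡ 3 (mod 7).
    Then x = 0 + 5·3 = 15, valid modulo lcm(5, 7) = 35: x ≡ 15 (mod 35).
  Combine with x ≡ 1 (mod 8): since gcd(35, 8) = 1, we get a unique residue mod 280.
    Write x = 15 + 35·t and substitute into x ≡ 1 (mod 8): 35·t ≡ 1 − 15 = -14 (mod 8).
    Reduce coefficients mod 8: 3·t ≡ 2 (mod 8).
    The inverse of 3 mod 8 is 3 (since 3·3 = 9 = 1·8 + 1), so t ≡ 3·2 = 6 ≡ 6 (mod 8).
    Then x = 15 + 35·6 = 225, valid modulo lcm(35, 8) = 280: x ≡ 225 (mod 280).
Verify: 225 mod 5 = 0 ✓, 225 mod 7 = 1 ✓, 225 mod 8 = 1 ✓.

x ≡ 225 (mod 280).


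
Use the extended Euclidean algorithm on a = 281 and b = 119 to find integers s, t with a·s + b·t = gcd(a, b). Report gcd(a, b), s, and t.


Euclidean algorithm on (281, 119) — divide until remainder is 0:
  281 = 2 · 119 + 43
  119 = 2 · 43 + 33
  43 = 1 · 33 + 10
  33 = 3 · 10 + 3
  10 = 3 · 3 + 1
  3 = 3 · 1 + 0
gcd(281, 119) = 1.
Track Bezout coefficients alongside the remainders: start with r₀ = 281 = a·1 + b·0 (s = 1, t = 0) and r₁ = 119 = a·0 + b·1 (s = 0, t = 1); each new remainder r_{k+1} = r_{k-1} − q_k·r_k inherits s_{k+1} = s_{k-1} − q_k·s_k, t_{k+1} = t_{k-1} − q_k·t_k, so r_k = a·s_k + b·t_k at every step:
  q = 2: r = 43, s = 1 − 2·0 = 1, t = 0 − 2·1 = -2  (check: 281·1 + 119·(-2) = 43)
  q = 2: r = 33, s = 0 − 2·1 = -2, t = 1 − 2·(-2) = 5  (check: 281·(-2) + 119·5 = 33)
  q = 1: r = 10, s = 1 − 1·(-2) = 3, t = -2 − 1·5 = -7  (check: 281·3 + 119·(-7) = 10)
  q = 3: r = 3, s = -2 − 3·3 = -11, t = 5 − 3·(-7) = 26  (check: 281·(-11) + 119·26 = 3)
  q = 3: r = 1, s = 3 − 3·(-11) = 36, t = -7 − 3·26 = -85  (check: 281·36 + 119·(-85) = 1)
The row with r = 1 (the gcd) gives the Bezout coefficients s = 36, t = -85.
Result: 281 · (36) + 119 · (-85) = 1.

gcd(281, 119) = 1; s = 36, t = -85 (check: 281·36 + 119·(-85) = 1).


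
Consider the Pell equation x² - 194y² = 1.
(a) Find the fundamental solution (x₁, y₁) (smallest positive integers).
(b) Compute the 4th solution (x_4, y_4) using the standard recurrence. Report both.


Step 1: Find the fundamental solution (x₁, y₁) of x² - 194y² = 1.
  Expand √194 as a continued fraction. a₀ = ⌊√194⌋ = 13; iterate m_{k+1} = d_k·a_k − m_k, d_{k+1} = (194 − m_{k+1}²)/d_k, a_{k+1} = ⌊(a₀ + m_{k+1})/d_{k+1}⌋ (starting m₀ = 0, d₀ = 1), with convergents p_k = a_k·p_{k-1} + p_{k-2}, q_k = a_k·q_{k-1} + q_{k-2} (p₋₁ = 1, q₋₁ = 0):
  k = 0: a₀ = 13; p₀/q₀ = 13/1; p₀² − 194·q₀² = 169 − 194 = -25.
  k = 1: m = 13, d = 25, a = ⌊(13 + 13)/25⌋ = 1; p/q = (1·13 + 1)/(1·1 + 0) = 14/1; p² − 194·q² = 196 − 194 = 2.
  k = 2: m = 12, d = 2, a = ⌊(13 + 12)/2⌋ = 12; p/q = (12·14 + 13)/(12·1 + 1) = 181/13; p² − 194·q² = 32761 − 32786 = -25.
  k = 3: m = 12, d = 25, a = ⌊(13 + 12)/25⌋ = 1; p/q = (1·181 + 14)/(1·13 + 1) = 195/14; p² − 194·q² = 38025 − 38024 = 1.
  The first convergent with p² − 194·q² = 1 gives the fundamental solution (x₁, y₁) = (195, 14).
Step 2: Apply the recurrence (x_{n+1}, y_{n+1}) = (x₁x_n + 194y₁y_n, x₁y_n + y₁x_n) repeatedly.
  From (x_1, y_1) = (195, 14): x_2 = 195·195 + 194·14·14 = 76049; y_2 = 195·14 + 14·195 = 5460.
  From (x_2, y_2) = (76049, 5460): x_3 = 195·76049 + 194·14·5460 = 29658915; y_3 = 195·5460 + 14·76049 = 2129386.
  From (x_3, y_3) = (29658915, 2129386): x_4 = 195·29658915 + 194·14·2129386 = 11566900801; y_4 = 195·2129386 + 14·29658915 = 830455080.
Step 3: Verify x_4² - 194·y_4² = 133793194140174441601 - 133793194140174441600 = 1 (should be 1). ✓

(x_1, y_1) = (195, 14); (x_4, y_4) = (11566900801, 830455080).


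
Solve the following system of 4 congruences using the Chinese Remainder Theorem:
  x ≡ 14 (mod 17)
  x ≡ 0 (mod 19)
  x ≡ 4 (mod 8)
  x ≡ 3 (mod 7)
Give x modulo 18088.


Product of moduli M = 17 · 19 · 8 · 7 = 18088.
Merge one congruence at a time:
  Start: x ≡ 14 (mod 17).
  Combine with x ≡ 0 (mod 19); new modulus lcm = 323.
    Write x = 14 + 17·t and substitute into x ≡ 0 (mod 19): 17·t ≡ 0 − 14 = -14 (mod 19).
    Reduce coefficients mod 19: 17·t ≡ 5 (mod 19).
    The inverse of 17 mod 19 is 9 (since 17·9 = 153 = 8·19 + 1), so t ≡ 9·5 = 45 ≡ 7 (mod 19).
    Then x = 14 + 17·7 = 133, valid modulo lcm(17, 19) = 323: x ≡ 133 (mod 323).
  Combine with x ≡ 4 (mod 8); new modulus lcm = 2584.
    Write x = 133 + 323·t and substitute into x ≡ 4 (mod 8): 323·t ≡ 4 − 133 = -129 (mod 8).
    Reduce coefficients mod 8: 3·t ≡ 7 (mod 8).
    The inverse of 3 mod 8 is 3 (since 3·3 = 9 = 1·8 + 1), so t ≡ 3·7 = 21 ≡ 5 (mod 8).
    Then x = 133 + 323·5 = 1748, valid modulo lcm(323, 8) = 2584: x ≡ 1748 (mod 2584).
  Combine with x ≡ 3 (mod 7); new modulus lcm = 18088.
    Write x = 1748 + 2584·t and substitute into x ≡ 3 (mod 7): 2584·t ≡ 3 − 1748 = -1745 (mod 7).
    Reduce coefficients mod 7: 1·t ≡ 5 (mod 7).
    So t ≡ 5 (mod 7).
    Then x = 1748 + 2584·5 = 14668, valid modulo lcm(2584, 7) = 18088: x ≡ 14668 (mod 18088).
Verify against each original: 14668 mod 17 = 14, 14668 mod 19 = 0, 14668 mod 8 = 4, 14668 mod 7 = 3.

x ≡ 14668 (mod 18088).


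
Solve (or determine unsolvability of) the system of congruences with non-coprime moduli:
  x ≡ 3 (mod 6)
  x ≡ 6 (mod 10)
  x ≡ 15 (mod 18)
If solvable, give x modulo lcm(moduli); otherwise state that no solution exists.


Moduli 6, 10, 18 are not pairwise coprime, so CRT works modulo lcm(m_i) when all pairwise compatibility conditions hold.
Pairwise compatibility: gcd(m_i, m_j) must divide a_i - a_j for every pair.
Merge one congruence at a time:
  Start: x ≡ 3 (mod 6).
  Combine with x ≡ 6 (mod 10): gcd(6, 10) = 2, and 6 - 3 = 3 is NOT divisible by 2.
    ⇒ system is inconsistent (no integer solution).

No solution (the system is inconsistent).


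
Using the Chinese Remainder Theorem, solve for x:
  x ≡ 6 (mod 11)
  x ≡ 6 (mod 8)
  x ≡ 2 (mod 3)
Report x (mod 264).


Moduli 11, 8, 3 are pairwise coprime; by CRT there is a unique solution modulo M = 11 · 8 · 3 = 264.
Solve pairwise, accumulating the modulus:
  Start with x ≡ 6 (mod 11).
  Combine with x ≡ 6 (mod 8): since gcd(11, 8) = 1, we get a unique residue mod 88.
    Write x = 6 + 11·t and substitute into x ≡ 6 (mod 8): 11·t ≡ 6 − 6 = 0 (mod 8).
    Reduce coefficients mod 8: 3·t ≡ 0 (mod 8).
    The inverse of 3 mod 8 is 3 (since 3·3 = 9 = 1·8 + 1), so t ≡ 3·0 = 0 ≡ 0 (mod 8).
    Then x = 6 + 11·0 = 6, valid modulo lcm(11, 8) = 88: x ≡ 6 (mod 88).
  Combine with x ≡ 2 (mod 3): since gcd(88, 3) = 1, we get a unique residue mod 264.
    Write x = 6 + 88·t and substitute into x ≡ 2 (mod 3): 88·t ≡ 2 − 6 = -4 (mod 3).
    Reduce coefficients mod 3: 1·t ≡ 2 (mod 3).
    So t ≡ 2 (mod 3).
    Then x = 6 + 88·2 = 182, valid modulo lcm(88, 3) = 264: x ≡ 182 (mod 264).
Verify: 182 mod 11 = 6 ✓, 182 mod 8 = 6 ✓, 182 mod 3 = 2 ✓.

x ≡ 182 (mod 264).


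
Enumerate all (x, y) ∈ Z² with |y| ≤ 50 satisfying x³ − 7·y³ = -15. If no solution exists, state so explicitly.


The equation is x³ - 7y³ = -15. For fixed y, x³ = 7·y³ − 15, so a solution requires the RHS to be a perfect cube.
Strategy: iterate y from -50 to 50, compute RHS = 7·y³ − 15, and check whether it is a (positive or negative) perfect cube.
Check small values of y:
  y = 0: RHS = -15 is not a perfect cube.
  y = 1: RHS = -8 = (-2)³ ⇒ x = -2 works.
  y = -1: RHS = -22 is not a perfect cube.
  y = 2: RHS = 41 is not a perfect cube.
  y = -2: RHS = -71 is not a perfect cube.
  y = 3: RHS = 174 is not a perfect cube.
  y = -3: RHS = -204 is not a perfect cube.
Continuing, at y = -23: RHS = -85184 = (-44)³ ⇒ x = -44 works.
Searching the remaining y in |y| ≤ 50 finds no further solutions.
Collected solutions: (-2, 1), (-44, -23).

Solutions (with |y| ≤ 50): (-2, 1), (-44, -23).


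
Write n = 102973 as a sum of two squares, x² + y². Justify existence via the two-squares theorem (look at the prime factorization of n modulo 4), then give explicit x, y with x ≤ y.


Step 1: Factor n = 102973 = 13 · 89^2.
Step 2: Check the mod-4 condition on each prime factor: 13 ≡ 1 (mod 4), exponent 1; 89 ≡ 1 (mod 4), exponent 2.
All primes ≡ 3 (mod 4) appear to even exponent (or don't appear), so by the two-squares theorem n IS expressible as a sum of two squares.
Step 3: Build a representation. Here n = 13 · 89 · 89 is a product of primes ≡ 1 (mod 4). Each prime p ≡ 1 (mod 4) is itself a sum of two squares; find a² by testing p − a² for a perfect square:
  13: 13 − 1² = 12, 13 − 2² = 9 = 3² ⇒ 13 = 2² + 3².
  89: 89 − 1² = 88, 89 − 2² = 85, 89 − 3² = 80, 89 − 4² = 73, 89 − 5² = 64 = 8² ⇒ 89 = 5² + 8².
  Combine using the Brahmagupta–Fibonacci identity (a² + b²)(c² + d²) = (ac − bd)² + (ad + bc)² = (ac + bd)² + (ad − bc)²:
  13 · 89 = 1157: from (2² + 3²)(5² + 8²), take (2·5 − 3·8, 2·8 + 3·5) = (10 − 24, 16 + 15) = (-14, 31); dropping signs (only squares matter) gives (14, 31); check 14² + 31² = 196 + 961 = 1157 ✓.
  1157 · 89 = 102973: from (14² + 31²)(5² + 8²), take (14·5 − 31·8, 14·8 + 31·5) = (70 − 248, 112 + 155) = (-178, 267); dropping signs (only squares matter) gives (178, 267); check 178² + 267² = 31684 + 71289 = 102973 ✓.
Step 4: Order so x ≤ y and verify: 178² + 267² = 31684 + 71289 = 102973 = n. ✓

n = 102973 = 178² + 267² (one valid representation with x ≤ y).


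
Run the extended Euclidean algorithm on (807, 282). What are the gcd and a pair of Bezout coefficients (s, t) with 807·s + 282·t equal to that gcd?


Euclidean algorithm on (807, 282) — divide until remainder is 0:
  807 = 2 · 282 + 243
  282 = 1 · 243 + 39
  243 = 6 · 39 + 9
  39 = 4 · 9 + 3
  9 = 3 · 3 + 0
gcd(807, 282) = 3.
Track Bezout coefficients alongside the remainders: start with r₀ = 807 = a·1 + b·0 (s = 1, t = 0) and r₁ = 282 = a·0 + b·1 (s = 0, t = 1); each new remainder r_{k+1} = r_{k-1} − q_k·r_k inherits s_{k+1} = s_{k-1} − q_k·s_k, t_{k+1} = t_{k-1} − q_k·t_k, so r_k = a·s_k + b·t_k at every step:
  q = 2: r = 243, s = 1 − 2·0 = 1, t = 0 − 2·1 = -2  (check: 807·1 + 282·(-2) = 243)
  q = 1: r = 39, s = 0 − 1·1 = -1, t = 1 − 1·(-2) = 3  (check: 807·(-1) + 282·3 = 39)
  q = 6: r = 9, s = 1 − 6·(-1) = 7, t = -2 − 6·3 = -20  (check: 807·7 + 282·(-20) = 9)
  q = 4: r = 3, s = -1 − 4·7 = -29, t = 3 − 4·(-20) = 83  (check: 807·(-29) + 282·83 = 3)
The row with r = 3 (the gcd) gives the Bezout coefficients s = -29, t = 83.
Result: 807 · (-29) + 282 · (83) = 3.

gcd(807, 282) = 3; s = -29, t = 83 (check: 807·(-29) + 282·83 = 3).
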